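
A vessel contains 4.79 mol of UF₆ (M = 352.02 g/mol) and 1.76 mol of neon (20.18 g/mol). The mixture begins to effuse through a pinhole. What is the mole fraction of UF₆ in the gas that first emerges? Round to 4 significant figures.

Rate_i ∝ x_i/√M_i (Graham's law weighted by mole fraction), so the effusate composition follows n_i/√M_i.
x_UF₆(eff) = (n_UF₆/√M_UF₆) / (n_UF₆/√M_UF₆ + n_Ne/√M_Ne)
= (4.79/√352.02) / (4.79/√352.02 + 1.76/√20.18) = 0.2553/(0.2553 + 0.3918) = 0.3945.

0.3945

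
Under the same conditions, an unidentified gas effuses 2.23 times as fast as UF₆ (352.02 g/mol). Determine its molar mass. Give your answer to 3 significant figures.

From Graham's law, rate_X/rate_UF₆ = √(M_UF₆/M_X).
2.23 = √(352.02/M_X)
M_X = 352.02 / 2.23² = 352.02 / 4.973 = 70.8 g/mol

70.8 g/mol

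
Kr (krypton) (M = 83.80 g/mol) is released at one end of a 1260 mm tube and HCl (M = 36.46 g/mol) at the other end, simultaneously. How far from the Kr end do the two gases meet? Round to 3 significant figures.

In equal time, each gas travels a distance ∝ its rate ∝ 1/√M, so d_Kr/d_HCl = √(M_HCl/M_Kr) = √(36.46/83.80) = 0.6596.
With d_Kr + d_HCl = 1260 mm, d_HCl = 1260/(1 + 0.6596) = 759.2 mm.
d_Kr = 1260 − 759.2 = 501 mm.

501 mm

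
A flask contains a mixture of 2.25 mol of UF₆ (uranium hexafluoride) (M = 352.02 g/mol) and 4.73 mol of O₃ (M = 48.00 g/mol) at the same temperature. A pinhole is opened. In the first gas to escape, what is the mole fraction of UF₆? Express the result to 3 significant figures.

The effusion rate of species i is ∝ p_i/√M_i ∝ n_i/√M_i.
x_UF₆(eff) = (n_UF₆/√M_UF₆) / (n_UF₆/√M_UF₆ + n_O₃/√M_O₃)
= (2.25/√352.02) / (2.25/√352.02 + 4.73/√48.00) = 0.1199/(0.1199 + 0.6827) = 0.149.

0.149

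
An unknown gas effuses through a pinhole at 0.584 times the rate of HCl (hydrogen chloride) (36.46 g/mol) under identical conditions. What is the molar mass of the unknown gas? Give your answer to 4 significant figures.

106.9 g/mol

From Graham's law, rate_X/rate_HCl = √(M_HCl/M_X).
0.584 = √(36.46/M_X)
M_X = 36.46 / 0.584² = 36.46 / 0.3411 = 106.9 g/mol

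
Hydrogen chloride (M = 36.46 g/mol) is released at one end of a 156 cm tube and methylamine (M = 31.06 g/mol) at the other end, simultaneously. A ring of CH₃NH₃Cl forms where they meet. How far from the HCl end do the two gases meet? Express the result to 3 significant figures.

74.9 cm

In equal time, each gas travels a distance ∝ its rate ∝ 1/√M, so d_HCl/d_CH₃NH₂ = √(M_CH₃NH₂/M_HCl) = √(31.06/36.46) = 0.9230.
With d_HCl + d_CH₃NH₂ = 156 cm, d_CH₃NH₂ = 156/(1 + 0.9230) = 81.12 cm.
d_HCl = 156 − 81.12 = 74.9 cm.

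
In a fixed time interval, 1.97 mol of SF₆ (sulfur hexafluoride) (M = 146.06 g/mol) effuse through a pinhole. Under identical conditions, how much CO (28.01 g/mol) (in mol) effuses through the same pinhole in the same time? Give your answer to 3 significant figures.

By Graham's law, rate_CO/rate_SF₆ = √(M_SF₆/M_CO) = √(146.06/28.01) = √5.215 = 2.284.
So the amount for CO is 1.97 × 2.284 = 4.50 mol.

4.50 mol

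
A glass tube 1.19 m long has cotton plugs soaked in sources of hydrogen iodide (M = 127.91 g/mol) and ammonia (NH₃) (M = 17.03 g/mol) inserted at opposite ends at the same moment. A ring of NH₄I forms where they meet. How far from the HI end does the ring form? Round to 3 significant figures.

Graham's law gives d_HI/d_NH₃ = rate_HI/rate_NH₃ = √(M_NH₃/M_HI) = √(17.03/127.91) = 0.3649.
With d_HI + d_NH₃ = 1.19 m, d_NH₃ = 1.19/(1 + 0.3649) = 0.8719 m.
d_HI = 1.19 − 0.8719 = 0.318 m.

0.318 m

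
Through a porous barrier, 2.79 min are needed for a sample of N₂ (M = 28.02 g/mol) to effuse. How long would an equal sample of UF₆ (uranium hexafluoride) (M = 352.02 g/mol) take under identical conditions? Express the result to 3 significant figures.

9.89 min

Graham's law gives t_UF₆/t_N₂ = √(M_UF₆/M_N₂) = √(352.02/28.02) = √12.56 = 3.544.
So the time for UF₆ is 2.79 × 3.544 = 9.89 min.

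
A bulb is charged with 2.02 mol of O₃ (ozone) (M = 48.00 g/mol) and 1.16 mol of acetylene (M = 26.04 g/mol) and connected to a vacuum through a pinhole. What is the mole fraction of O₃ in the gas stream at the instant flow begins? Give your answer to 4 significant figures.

Rate_i ∝ x_i/√M_i (Graham's law weighted by mole fraction), so the effusate composition follows n_i/√M_i.
So x_O₃ in the escaping gas = (n_O₃/√M_O₃) / Σ(n_i/√M_i)
= (2.02/√48.00) / (2.02/√48.00 + 1.16/√26.04) = 0.2916/(0.2916 + 0.2273) = 0.5619.

0.5619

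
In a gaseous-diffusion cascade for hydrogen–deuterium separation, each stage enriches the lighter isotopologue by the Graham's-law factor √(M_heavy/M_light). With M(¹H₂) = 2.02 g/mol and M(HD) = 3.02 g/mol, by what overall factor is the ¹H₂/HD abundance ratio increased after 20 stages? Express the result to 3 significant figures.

55.8

Each stage multiplies the ratio by α = √(3.02/2.02), so after 20 stages the overall factor is α^20 = (3.02/2.02)^(20/2).
= 1.49505^10 = 55.8.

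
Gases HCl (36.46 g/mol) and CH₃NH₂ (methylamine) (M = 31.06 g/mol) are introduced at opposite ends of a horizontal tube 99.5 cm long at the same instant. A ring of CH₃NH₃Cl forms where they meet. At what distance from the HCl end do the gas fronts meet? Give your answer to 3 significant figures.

47.8 cm

Graham's law gives d_HCl/d_CH₃NH₂ = rate_HCl/rate_CH₃NH₂ = √(M_CH₃NH₂/M_HCl) = √(31.06/36.46) = 0.9230.
With d_HCl + d_CH₃NH₂ = 99.5 cm, d_CH₃NH₂ = 99.5/(1 + 0.9230) = 51.74 cm.
d_HCl = 99.5 − 51.74 = 47.8 cm.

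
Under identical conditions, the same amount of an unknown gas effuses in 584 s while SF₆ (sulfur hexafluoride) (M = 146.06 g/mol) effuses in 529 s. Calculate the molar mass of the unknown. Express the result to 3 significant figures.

Since effusion rate ∝ 1/√M, t_X/t_SF₆ = √(M_X/M_SF₆).
584/529 = 1.104 = √(M_X/146.06)
M_X = 146.06 × 1.104² = 146.06 × 1.219 = 178 g/mol

178 g/mol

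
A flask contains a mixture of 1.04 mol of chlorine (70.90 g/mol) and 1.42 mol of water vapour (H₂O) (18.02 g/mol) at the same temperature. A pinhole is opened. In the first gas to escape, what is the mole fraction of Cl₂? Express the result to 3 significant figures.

Rate_i ∝ x_i/√M_i (Graham's law weighted by mole fraction), so the effusate composition follows n_i/√M_i.
x_Cl₂(eff) = (n_Cl₂/√M_Cl₂) / (n_Cl₂/√M_Cl₂ + n_H₂O/√M_H₂O)
= (1.04/√70.90) / (1.04/√70.90 + 1.42/√18.02) = 0.1235/(0.1235 + 0.3345) = 0.270.

0.270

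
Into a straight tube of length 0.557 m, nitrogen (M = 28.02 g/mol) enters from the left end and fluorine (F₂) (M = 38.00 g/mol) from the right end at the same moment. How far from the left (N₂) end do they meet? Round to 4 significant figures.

Graham's law gives d_N₂/d_F₂ = rate_N₂/rate_F₂ = √(M_F₂/M_N₂) = √(38.00/28.02) = 1.165.
With d_N₂ + d_F₂ = 0.557 m, d_F₂ = 0.557/(1 + 1.165) = 0.2573 m.
d_N₂ = 0.557 − 0.2573 = 0.2997 m.

0.2997 m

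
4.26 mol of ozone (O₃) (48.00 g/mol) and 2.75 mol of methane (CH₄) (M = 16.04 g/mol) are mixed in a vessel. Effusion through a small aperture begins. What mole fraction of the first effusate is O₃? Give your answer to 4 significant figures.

Rate_i ∝ x_i/√M_i (Graham's law weighted by mole fraction), so the effusate composition follows n_i/√M_i.
So x_O₃ in the escaping gas = (n_O₃/√M_O₃) / Σ(n_i/√M_i)
= (4.26/√48.00) / (4.26/√48.00 + 2.75/√16.04) = 0.6149/(0.6149 + 0.6866) = 0.4724.

0.4724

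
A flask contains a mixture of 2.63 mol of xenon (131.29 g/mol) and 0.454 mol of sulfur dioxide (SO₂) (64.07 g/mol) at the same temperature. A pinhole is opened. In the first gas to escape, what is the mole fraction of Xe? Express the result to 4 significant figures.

Each component's effusion rate ∝ (its partial pressure)·(1/√M) ∝ n_i/√M_i.
So x_Xe in the escaping gas = (n_Xe/√M_Xe) / Σ(n_i/√M_i)
= (2.63/√131.29) / (2.63/√131.29 + 0.454/√64.07) = 0.2295/(0.2295 + 0.05672) = 0.8019.

0.8019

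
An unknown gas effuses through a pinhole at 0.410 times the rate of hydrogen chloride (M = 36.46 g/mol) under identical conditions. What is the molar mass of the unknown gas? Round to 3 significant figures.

Using Graham's law: rate_X/rate_HCl = √(M_HCl/M_X).
0.410 = √(36.46/M_X)
M_X = 36.46 / 0.410² = 36.46 / 0.1681 = 217 g/mol

217 g/mol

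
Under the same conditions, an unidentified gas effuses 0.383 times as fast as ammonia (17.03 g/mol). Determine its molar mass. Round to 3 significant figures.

116 g/mol

Since effusion rate ∝ 1/√M, rate_X/rate_NH₃ = √(M_NH₃/M_X).
0.383 = √(17.03/M_X)
M_X = 17.03 / 0.383² = 17.03 / 0.1467 = 116 g/mol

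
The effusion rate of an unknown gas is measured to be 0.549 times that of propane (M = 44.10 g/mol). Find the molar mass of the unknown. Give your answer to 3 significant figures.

146 g/mol

Using Graham's law: rate_X/rate_C₃H₈ = √(M_C₃H₈/M_X).
0.549 = √(44.10/M_X)
M_X = 44.10 / 0.549² = 44.10 / 0.3014 = 146 g/mol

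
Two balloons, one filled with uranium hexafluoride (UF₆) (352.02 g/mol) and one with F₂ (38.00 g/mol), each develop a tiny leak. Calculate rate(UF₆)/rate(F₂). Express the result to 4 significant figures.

0.3286

Since effusion rate ∝ 1/√M, rate_UF₆/rate_F₂ = √(M_F₂/M_UF₆) = √(38.00/352.02) = √0.1079 = 0.3286.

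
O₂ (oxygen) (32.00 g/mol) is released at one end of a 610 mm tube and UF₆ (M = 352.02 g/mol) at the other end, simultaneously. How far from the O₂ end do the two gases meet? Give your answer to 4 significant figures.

In equal time, each gas travels a distance ∝ its rate ∝ 1/√M, so d_O₂/d_UF₆ = √(M_UF₆/M_O₂) = √(352.02/32.00) = 3.317.
With d_O₂ + d_UF₆ = 610 mm, d_UF₆ = 610/(1 + 3.317) = 141.3 mm.
d_O₂ = 610 − 141.3 = 468.7 mm.

468.7 mm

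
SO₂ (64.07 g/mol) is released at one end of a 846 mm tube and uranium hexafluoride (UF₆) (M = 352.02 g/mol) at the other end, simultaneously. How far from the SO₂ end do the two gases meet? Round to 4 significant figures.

Distances travelled in equal time are proportional to diffusion rates, so d_SO₂/d_UF₆ = √(M_UF₆/M_SO₂) = √(352.02/64.07) = 2.344.
With d_SO₂ + d_UF₆ = 846 mm, d_UF₆ = 846/(1 + 2.344) = 253.0 mm.
d_SO₂ = 846 − 253.0 = 593.0 mm.

593.0 mm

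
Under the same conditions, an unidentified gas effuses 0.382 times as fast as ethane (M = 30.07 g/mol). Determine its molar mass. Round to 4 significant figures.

Since effusion rate ∝ 1/√M, rate_X/rate_C₂H₆ = √(M_C₂H₆/M_X).
0.382 = √(30.07/M_X)
M_X = 30.07 / 0.382² = 30.07 / 0.1459 = 206.1 g/mol

206.1 g/mol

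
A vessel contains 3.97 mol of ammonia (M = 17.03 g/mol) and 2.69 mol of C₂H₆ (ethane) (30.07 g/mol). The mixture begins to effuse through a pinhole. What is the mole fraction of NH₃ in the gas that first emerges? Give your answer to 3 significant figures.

0.662

Effusion rate of each component ∝ n_i/√M_i (partial pressure × 1/√M).
So x_NH₃ in the escaping gas = (n_NH₃/√M_NH₃) / Σ(n_i/√M_i)
= (3.97/√17.03) / (3.97/√17.03 + 2.69/√30.07) = 0.9620/(0.9620 + 0.4906) = 0.662.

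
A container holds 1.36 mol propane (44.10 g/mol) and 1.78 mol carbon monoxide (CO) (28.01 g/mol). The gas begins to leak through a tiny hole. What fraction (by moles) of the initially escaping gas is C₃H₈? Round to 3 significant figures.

The effusion rate of species i is ∝ p_i/√M_i ∝ n_i/√M_i.
x_C₃H₈(eff) = (n_C₃H₈/√M_C₃H₈) / (n_C₃H₈/√M_C₃H₈ + n_CO/√M_CO)
= (1.36/√44.10) / (1.36/√44.10 + 1.78/√28.01) = 0.2048/(0.2048 + 0.3363) = 0.378.

0.378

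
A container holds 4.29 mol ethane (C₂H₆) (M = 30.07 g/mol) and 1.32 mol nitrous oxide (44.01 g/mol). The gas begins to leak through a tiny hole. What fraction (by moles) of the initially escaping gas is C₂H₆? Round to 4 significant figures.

0.7972

Effusion rate of each component ∝ n_i/√M_i (partial pressure × 1/√M).
So x_C₂H₆ in the escaping gas = (n_C₂H₆/√M_C₂H₆) / Σ(n_i/√M_i)
= (4.29/√30.07) / (4.29/√30.07 + 1.32/√44.01) = 0.7823/(0.7823 + 0.1990) = 0.7972.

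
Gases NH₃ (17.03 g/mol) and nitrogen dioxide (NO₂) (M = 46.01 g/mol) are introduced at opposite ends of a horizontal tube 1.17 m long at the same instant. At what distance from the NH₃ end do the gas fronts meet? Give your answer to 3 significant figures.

0.727 m

Graham's law gives d_NH₃/d_NO₂ = rate_NH₃/rate_NO₂ = √(M_NO₂/M_NH₃) = √(46.01/17.03) = 1.644.
With d_NH₃ + d_NO₂ = 1.17 m, d_NO₂ = 1.17/(1 + 1.644) = 0.4426 m.
d_NH₃ = 1.17 − 0.4426 = 0.727 m.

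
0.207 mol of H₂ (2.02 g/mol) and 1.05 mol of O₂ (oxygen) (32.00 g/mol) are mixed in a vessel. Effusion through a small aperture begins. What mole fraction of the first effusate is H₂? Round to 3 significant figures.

0.440

Each component's effusion rate ∝ (its partial pressure)·(1/√M) ∝ n_i/√M_i.
So x_H₂ in the escaping gas = (n_H₂/√M_H₂) / Σ(n_i/√M_i)
= (0.207/√2.02) / (0.207/√2.02 + 1.05/√32.00) = 0.1456/(0.1456 + 0.1856) = 0.440.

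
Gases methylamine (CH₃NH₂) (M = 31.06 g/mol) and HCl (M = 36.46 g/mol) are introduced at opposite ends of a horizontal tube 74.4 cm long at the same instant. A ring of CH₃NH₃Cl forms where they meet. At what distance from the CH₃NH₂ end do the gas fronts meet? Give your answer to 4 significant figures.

The fronts meet when d_CH₃NH₂ + d_HCl = L with d_CH₃NH₂/d_HCl = √(M_HCl/M_CH₃NH₂) (Graham's law). Here √(M_HCl/M_CH₃NH₂) = √(36.46/31.06) = 1.083.
With d_CH₃NH₂ + d_HCl = 74.4 cm, d_HCl = 74.4/(1 + 1.083) = 35.71 cm.
d_CH₃NH₂ = 74.4 − 35.71 = 38.69 cm.

38.69 cm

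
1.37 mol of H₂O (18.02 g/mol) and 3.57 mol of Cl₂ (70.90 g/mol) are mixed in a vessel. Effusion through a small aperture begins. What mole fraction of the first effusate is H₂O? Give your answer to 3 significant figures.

0.432

Rate_i ∝ x_i/√M_i (Graham's law weighted by mole fraction), so the effusate composition follows n_i/√M_i.
Mole fraction of H₂O in the effusate = (n_H₂O/√M_H₂O) / (n_H₂O/√M_H₂O + n_Cl₂/√M_Cl₂)
= (1.37/√18.02) / (1.37/√18.02 + 3.57/√70.90) = 0.3227/(0.3227 + 0.4240) = 0.432.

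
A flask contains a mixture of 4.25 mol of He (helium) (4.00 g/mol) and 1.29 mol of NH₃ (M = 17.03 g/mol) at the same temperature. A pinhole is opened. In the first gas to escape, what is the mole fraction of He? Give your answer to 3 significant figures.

Effusion rate of each component ∝ n_i/√M_i (partial pressure × 1/√M).
Mole fraction of He in the effusate = (n_He/√M_He) / (n_He/√M_He + n_NH₃/√M_NH₃)
= (4.25/√4.00) / (4.25/√4.00 + 1.29/√17.03) = 2.125/(2.125 + 0.3126) = 0.872.

0.872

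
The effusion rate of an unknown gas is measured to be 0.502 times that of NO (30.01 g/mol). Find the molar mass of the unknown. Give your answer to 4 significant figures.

Graham's law gives rate_X/rate_NO = √(M_NO/M_X).
0.502 = √(30.01/M_X)
M_X = 30.01 / 0.502² = 30.01 / 0.2520 = 119.1 g/mol

119.1 g/mol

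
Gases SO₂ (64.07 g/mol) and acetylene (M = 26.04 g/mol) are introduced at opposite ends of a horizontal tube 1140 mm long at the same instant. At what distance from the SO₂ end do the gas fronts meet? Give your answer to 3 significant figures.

444 mm

Distances travelled in equal time are proportional to diffusion rates, so d_SO₂/d_C₂H₂ = √(M_C₂H₂/M_SO₂) = √(26.04/64.07) = 0.6375.
With d_SO₂ + d_C₂H₂ = 1140 mm, d_C₂H₂ = 1140/(1 + 0.6375) = 696.2 mm.
d_SO₂ = 1140 − 696.2 = 444 mm.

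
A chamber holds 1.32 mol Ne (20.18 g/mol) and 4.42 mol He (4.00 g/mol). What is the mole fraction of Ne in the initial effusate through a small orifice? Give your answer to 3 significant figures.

Each component's effusion rate ∝ (its partial pressure)·(1/√M) ∝ n_i/√M_i.
x_Ne(eff) = (n_Ne/√M_Ne) / (n_Ne/√M_Ne + n_He/√M_He)
= (1.32/√20.18) / (1.32/√20.18 + 4.42/√4.00) = 0.2938/(0.2938 + 2.210) = 0.117.

0.117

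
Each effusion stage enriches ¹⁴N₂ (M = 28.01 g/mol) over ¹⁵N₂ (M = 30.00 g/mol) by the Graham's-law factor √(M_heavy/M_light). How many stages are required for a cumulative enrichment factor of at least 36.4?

With α = √(30.00/28.01) per stage, ln α = ½ ln(1.07105) = 0.03432.
Need α^N ≥ 36.4 ⇒ N ≥ ln(36.4) / ln α = 3.595 / 0.03432 = 104.74.
Minimum whole number of stages: N = 105.

105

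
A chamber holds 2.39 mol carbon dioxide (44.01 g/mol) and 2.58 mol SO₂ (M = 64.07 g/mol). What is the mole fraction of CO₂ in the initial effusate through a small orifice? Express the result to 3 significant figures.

Rate_i ∝ x_i/√M_i (Graham's law weighted by mole fraction), so the effusate composition follows n_i/√M_i.
Mole fraction of CO₂ in the effusate = (n_CO₂/√M_CO₂) / (n_CO₂/√M_CO₂ + n_SO₂/√M_SO₂)
= (2.39/√44.01) / (2.39/√44.01 + 2.58/√64.07) = 0.3603/(0.3603 + 0.3223) = 0.528.

0.528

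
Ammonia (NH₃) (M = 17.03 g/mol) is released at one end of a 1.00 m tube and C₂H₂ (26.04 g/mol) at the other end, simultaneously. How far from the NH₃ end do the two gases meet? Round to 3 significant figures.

0.553 m

The fronts meet when d_NH₃ + d_C₂H₂ = L with d_NH₃/d_C₂H₂ = √(M_C₂H₂/M_NH₃) (Graham's law). Here √(M_C₂H₂/M_NH₃) = √(26.04/17.03) = 1.237.
With d_NH₃ + d_C₂H₂ = 1.00 m, d_C₂H₂ = 1.00/(1 + 1.237) = 0.4471 m.
d_NH₃ = 1.00 − 0.4471 = 0.553 m.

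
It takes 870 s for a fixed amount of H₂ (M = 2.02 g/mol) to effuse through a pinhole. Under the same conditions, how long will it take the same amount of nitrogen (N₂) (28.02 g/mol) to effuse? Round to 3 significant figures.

3240 s

Since effusion rate ∝ 1/√M, t_N₂/t_H₂ = √(M_N₂/M_H₂) = √(28.02/2.02) = √13.87 = 3.724.
So the time for N₂ is 870 × 3.724 = 3240 s.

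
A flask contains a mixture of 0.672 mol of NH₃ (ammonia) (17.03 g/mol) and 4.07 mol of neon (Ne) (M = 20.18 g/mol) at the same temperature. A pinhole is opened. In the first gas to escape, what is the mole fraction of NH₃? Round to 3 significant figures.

0.152

Each component's effusion rate ∝ (its partial pressure)·(1/√M) ∝ n_i/√M_i.
Mole fraction of NH₃ in the effusate = (n_NH₃/√M_NH₃) / (n_NH₃/√M_NH₃ + n_Ne/√M_Ne)
= (0.672/√17.03) / (0.672/√17.03 + 4.07/√20.18) = 0.1628/(0.1628 + 0.9060) = 0.152.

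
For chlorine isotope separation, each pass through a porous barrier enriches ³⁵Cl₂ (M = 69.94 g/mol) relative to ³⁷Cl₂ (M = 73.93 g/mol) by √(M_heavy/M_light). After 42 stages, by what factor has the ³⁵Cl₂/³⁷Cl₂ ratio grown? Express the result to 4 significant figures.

After 42 stages the ratio has grown by (√(73.93/69.94))^42 = (73.93/69.94)^(42/2).
= 1.05705^21 = 3.206.

3.206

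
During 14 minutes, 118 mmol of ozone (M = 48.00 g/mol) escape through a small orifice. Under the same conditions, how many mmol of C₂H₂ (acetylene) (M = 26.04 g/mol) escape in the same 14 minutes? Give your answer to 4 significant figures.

Since effusion rate ∝ 1/√M, rate_C₂H₂/rate_O₃ = √(M_O₃/M_C₂H₂) = √(48.00/26.04) = √1.843 = 1.358.
So the amount for C₂H₂ is 118 × 1.358 = 160.2 mmol.

160.2 mmol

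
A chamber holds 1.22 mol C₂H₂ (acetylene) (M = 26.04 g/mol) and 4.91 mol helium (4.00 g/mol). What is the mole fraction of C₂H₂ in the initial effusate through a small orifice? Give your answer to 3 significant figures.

Effusion rate of each component ∝ n_i/√M_i (partial pressure × 1/√M).
So x_C₂H₂ in the escaping gas = (n_C₂H₂/√M_C₂H₂) / Σ(n_i/√M_i)
= (1.22/√26.04) / (1.22/√26.04 + 4.91/√4.00) = 0.2391/(0.2391 + 2.455) = 0.0887.

0.0887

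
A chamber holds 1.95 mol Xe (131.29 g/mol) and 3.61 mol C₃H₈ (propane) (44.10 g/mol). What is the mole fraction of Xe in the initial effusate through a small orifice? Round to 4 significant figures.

0.2384

Effusion rate of each component ∝ n_i/√M_i (partial pressure × 1/√M).
So x_Xe in the escaping gas = (n_Xe/√M_Xe) / Σ(n_i/√M_i)
= (1.95/√131.29) / (1.95/√131.29 + 3.61/√44.10) = 0.1702/(0.1702 + 0.5436) = 0.2384.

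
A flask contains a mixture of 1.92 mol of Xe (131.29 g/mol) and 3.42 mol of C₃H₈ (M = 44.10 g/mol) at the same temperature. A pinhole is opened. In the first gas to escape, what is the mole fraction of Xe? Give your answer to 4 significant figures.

0.2455

Rate_i ∝ x_i/√M_i (Graham's law weighted by mole fraction), so the effusate composition follows n_i/√M_i.
So x_Xe in the escaping gas = (n_Xe/√M_Xe) / Σ(n_i/√M_i)
= (1.92/√131.29) / (1.92/√131.29 + 3.42/√44.10) = 0.1676/(0.1676 + 0.5150) = 0.2455.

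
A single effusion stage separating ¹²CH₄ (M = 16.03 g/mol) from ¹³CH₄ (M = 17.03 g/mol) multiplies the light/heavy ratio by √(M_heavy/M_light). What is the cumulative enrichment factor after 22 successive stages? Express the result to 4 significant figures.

1.946

After 22 stages the ratio has grown by (√(17.03/16.03))^22 = (17.03/16.03)^(22/2).
= 1.06238^11 = 1.946.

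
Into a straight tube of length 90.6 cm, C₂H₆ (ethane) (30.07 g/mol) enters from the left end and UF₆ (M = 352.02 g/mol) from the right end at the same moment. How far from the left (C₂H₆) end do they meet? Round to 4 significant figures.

Distances travelled in equal time are proportional to diffusion rates, so d_C₂H₆/d_UF₆ = √(M_UF₆/M_C₂H₆) = √(352.02/30.07) = 3.422.
With d_C₂H₆ + d_UF₆ = 90.6 cm, d_UF₆ = 90.6/(1 + 3.422) = 20.49 cm.
d_C₂H₆ = 90.6 − 20.49 = 70.11 cm.

70.11 cm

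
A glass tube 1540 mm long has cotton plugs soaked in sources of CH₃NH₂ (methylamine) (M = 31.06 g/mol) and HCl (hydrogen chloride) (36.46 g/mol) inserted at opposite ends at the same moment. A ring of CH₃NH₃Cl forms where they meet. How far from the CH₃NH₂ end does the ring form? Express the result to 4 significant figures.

In equal time, each gas travels a distance ∝ its rate ∝ 1/√M, so d_CH₃NH₂/d_HCl = √(M_HCl/M_CH₃NH₂) = √(36.46/31.06) = 1.083.
With d_CH₃NH₂ + d_HCl = 1540 mm, d_HCl = 1540/(1 + 1.083) = 739.2 mm.
d_CH₃NH₂ = 1540 − 739.2 = 800.8 mm.

800.8 mm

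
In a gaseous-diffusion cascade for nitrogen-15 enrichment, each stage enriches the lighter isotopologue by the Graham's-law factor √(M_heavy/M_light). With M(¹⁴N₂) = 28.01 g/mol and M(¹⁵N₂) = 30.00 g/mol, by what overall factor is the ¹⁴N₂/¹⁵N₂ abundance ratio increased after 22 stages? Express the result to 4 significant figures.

2.128

Each stage multiplies the ratio by α = √(30.00/28.01), so after 22 stages the overall factor is α^22 = (30.00/28.01)^(22/2).
= 1.07105^11 = 2.128.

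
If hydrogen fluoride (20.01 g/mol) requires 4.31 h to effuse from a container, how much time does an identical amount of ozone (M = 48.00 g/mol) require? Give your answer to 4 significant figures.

Using Graham's law: t_O₃/t_HF = √(M_O₃/M_HF) = √(48.00/20.01) = √2.399 = 1.549.
So the time for O₃ is 4.31 × 1.549 = 6.675 h.

6.675 h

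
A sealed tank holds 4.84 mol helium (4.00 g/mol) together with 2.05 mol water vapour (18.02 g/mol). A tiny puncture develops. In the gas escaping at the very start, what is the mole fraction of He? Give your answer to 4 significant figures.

0.8336

Each component's effusion rate ∝ (its partial pressure)·(1/√M) ∝ n_i/√M_i.
x_He(eff) = (n_He/√M_He) / (n_He/√M_He + n_H₂O/√M_H₂O)
= (4.84/√4.00) / (4.84/√4.00 + 2.05/√18.02) = 2.420/(2.420 + 0.4829) = 0.8336.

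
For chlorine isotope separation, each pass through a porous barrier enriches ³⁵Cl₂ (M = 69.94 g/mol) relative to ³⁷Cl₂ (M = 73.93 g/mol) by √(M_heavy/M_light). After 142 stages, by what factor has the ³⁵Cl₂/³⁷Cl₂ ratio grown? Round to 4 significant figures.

Overall factor = α^142 with α = √(73.93/69.94), i.e. (73.93/69.94)^(142/2).
= 1.05705^71 = 51.37.

51.37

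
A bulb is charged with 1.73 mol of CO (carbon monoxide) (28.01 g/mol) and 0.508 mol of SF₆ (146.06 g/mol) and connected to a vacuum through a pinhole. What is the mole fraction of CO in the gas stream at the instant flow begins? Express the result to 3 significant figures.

0.886

Rate_i ∝ x_i/√M_i (Graham's law weighted by mole fraction), so the effusate composition follows n_i/√M_i.
So x_CO in the escaping gas = (n_CO/√M_CO) / Σ(n_i/√M_i)
= (1.73/√28.01) / (1.73/√28.01 + 0.508/√146.06) = 0.3269/(0.3269 + 0.04203) = 0.886.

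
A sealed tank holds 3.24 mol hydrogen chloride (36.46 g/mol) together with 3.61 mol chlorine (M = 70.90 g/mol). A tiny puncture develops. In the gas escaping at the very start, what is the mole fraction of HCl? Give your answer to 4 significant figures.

The effusion rate of species i is ∝ p_i/√M_i ∝ n_i/√M_i.
Mole fraction of HCl in the effusate = (n_HCl/√M_HCl) / (n_HCl/√M_HCl + n_Cl₂/√M_Cl₂)
= (3.24/√36.46) / (3.24/√36.46 + 3.61/√70.90) = 0.5366/(0.5366 + 0.4287) = 0.5559.

0.5559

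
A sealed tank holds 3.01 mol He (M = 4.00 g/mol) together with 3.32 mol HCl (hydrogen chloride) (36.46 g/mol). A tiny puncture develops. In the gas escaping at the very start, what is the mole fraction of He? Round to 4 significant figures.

0.7324

Each component's effusion rate ∝ (its partial pressure)·(1/√M) ∝ n_i/√M_i.
x_He(eff) = (n_He/√M_He) / (n_He/√M_He + n_HCl/√M_HCl)
= (3.01/√4.00) / (3.01/√4.00 + 3.32/√36.46) = 1.505/(1.505 + 0.5498) = 0.7324.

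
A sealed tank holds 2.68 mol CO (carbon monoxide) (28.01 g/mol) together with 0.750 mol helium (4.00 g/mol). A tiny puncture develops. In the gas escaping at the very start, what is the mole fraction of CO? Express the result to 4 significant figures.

Each component's effusion rate ∝ (its partial pressure)·(1/√M) ∝ n_i/√M_i.
x_CO(eff) = (n_CO/√M_CO) / (n_CO/√M_CO + n_He/√M_He)
= (2.68/√28.01) / (2.68/√28.01 + 0.750/√4.00) = 0.5064/(0.5064 + 0.3750) = 0.5745.

0.5745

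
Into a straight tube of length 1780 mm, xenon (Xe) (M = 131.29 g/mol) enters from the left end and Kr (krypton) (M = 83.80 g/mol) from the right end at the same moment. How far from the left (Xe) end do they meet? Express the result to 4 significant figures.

790.5 mm

In equal time, each gas travels a distance ∝ its rate ∝ 1/√M, so d_Xe/d_Kr = √(M_Kr/M_Xe) = √(83.80/131.29) = 0.7989.
With d_Xe + d_Kr = 1780 mm, d_Kr = 1780/(1 + 0.7989) = 989.5 mm.
d_Xe = 1780 − 989.5 = 790.5 mm.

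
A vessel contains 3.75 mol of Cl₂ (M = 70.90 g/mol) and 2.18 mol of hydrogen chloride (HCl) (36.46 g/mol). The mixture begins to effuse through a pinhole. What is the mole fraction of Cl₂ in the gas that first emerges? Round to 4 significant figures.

Effusion rate of each component ∝ n_i/√M_i (partial pressure × 1/√M).
So x_Cl₂ in the escaping gas = (n_Cl₂/√M_Cl₂) / Σ(n_i/√M_i)
= (3.75/√70.90) / (3.75/√70.90 + 2.18/√36.46) = 0.4454/(0.4454 + 0.3610) = 0.5523.

0.5523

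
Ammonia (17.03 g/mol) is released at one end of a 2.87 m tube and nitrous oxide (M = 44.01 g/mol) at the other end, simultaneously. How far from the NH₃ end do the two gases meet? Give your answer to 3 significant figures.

The fronts meet when d_NH₃ + d_N₂O = L with d_NH₃/d_N₂O = √(M_N₂O/M_NH₃) (Graham's law). Here √(M_N₂O/M_NH₃) = √(44.01/17.03) = 1.608.
With d_NH₃ + d_N₂O = 2.87 m, d_N₂O = 2.87/(1 + 1.608) = 1.101 m.
d_NH₃ = 2.87 − 1.101 = 1.77 m.

1.77 m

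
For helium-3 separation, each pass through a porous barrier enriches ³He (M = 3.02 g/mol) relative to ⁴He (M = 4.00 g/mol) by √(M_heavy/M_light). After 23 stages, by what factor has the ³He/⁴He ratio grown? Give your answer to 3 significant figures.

The single-stage factor is √(M_heavy/M_light), so 23 stages give [√(4.00/3.02)]^23 = (4.00/3.02)^(23/2).
= 1.32450^(23/2) = 25.3.

25.3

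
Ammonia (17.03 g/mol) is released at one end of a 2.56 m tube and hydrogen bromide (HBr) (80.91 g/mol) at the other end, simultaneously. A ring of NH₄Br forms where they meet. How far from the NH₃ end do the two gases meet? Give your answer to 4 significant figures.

The fronts meet when d_NH₃ + d_HBr = L with d_NH₃/d_HBr = √(M_HBr/M_NH₃) (Graham's law). Here √(M_HBr/M_NH₃) = √(80.91/17.03) = 2.180.
With d_NH₃ + d_HBr = 2.56 m, d_HBr = 2.56/(1 + 2.180) = 0.8051 m.
d_NH₃ = 2.56 − 0.8051 = 1.755 m.

1.755 m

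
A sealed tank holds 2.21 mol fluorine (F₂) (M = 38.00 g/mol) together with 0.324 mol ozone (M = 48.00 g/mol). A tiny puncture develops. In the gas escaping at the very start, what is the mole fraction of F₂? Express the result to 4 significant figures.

Effusion rate of each component ∝ n_i/√M_i (partial pressure × 1/√M).
Mole fraction of F₂ in the effusate = (n_F₂/√M_F₂) / (n_F₂/√M_F₂ + n_O₃/√M_O₃)
= (2.21/√38.00) / (2.21/√38.00 + 0.324/√48.00) = 0.3585/(0.3585 + 0.04677) = 0.8846.

0.8846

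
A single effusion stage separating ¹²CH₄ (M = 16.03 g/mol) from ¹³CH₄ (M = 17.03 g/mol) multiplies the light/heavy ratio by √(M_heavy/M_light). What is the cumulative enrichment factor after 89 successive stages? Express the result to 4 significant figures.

Each stage multiplies the ratio by α = √(17.03/16.03), so after 89 stages the overall factor is α^89 = (17.03/16.03)^(89/2).
= 1.06238^(89/2) = 14.77.

14.77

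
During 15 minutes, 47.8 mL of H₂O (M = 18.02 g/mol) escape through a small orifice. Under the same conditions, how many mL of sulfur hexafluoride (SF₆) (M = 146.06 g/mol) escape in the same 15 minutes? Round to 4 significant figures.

16.79 mL

Since effusion rate ∝ 1/√M, rate_SF₆/rate_H₂O = √(M_H₂O/M_SF₆) = √(18.02/146.06) = √0.1234 = 0.3512.
So the volume for SF₆ is 47.8 × 0.3512 = 16.79 mL.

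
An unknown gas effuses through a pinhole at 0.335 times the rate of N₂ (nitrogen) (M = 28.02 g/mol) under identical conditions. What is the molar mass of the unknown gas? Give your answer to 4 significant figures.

Using Graham's law: rate_X/rate_N₂ = √(M_N₂/M_X).
0.335 = √(28.02/M_X)
M_X = 28.02 / 0.335² = 28.02 / 0.1122 = 249.7 g/mol

249.7 g/mol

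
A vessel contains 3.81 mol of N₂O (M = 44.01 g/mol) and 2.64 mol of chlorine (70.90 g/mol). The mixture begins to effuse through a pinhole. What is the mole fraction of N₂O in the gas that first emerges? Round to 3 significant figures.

The effusion rate of species i is ∝ p_i/√M_i ∝ n_i/√M_i.
Mole fraction of N₂O in the effusate = (n_N₂O/√M_N₂O) / (n_N₂O/√M_N₂O + n_Cl₂/√M_Cl₂)
= (3.81/√44.01) / (3.81/√44.01 + 2.64/√70.90) = 0.5743/(0.5743 + 0.3135) = 0.647.

0.647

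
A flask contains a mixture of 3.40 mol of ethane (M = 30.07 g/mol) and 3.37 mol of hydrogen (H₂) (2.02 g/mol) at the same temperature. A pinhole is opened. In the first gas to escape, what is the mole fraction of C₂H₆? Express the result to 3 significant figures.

0.207

The effusion rate of species i is ∝ p_i/√M_i ∝ n_i/√M_i.
x_C₂H₆(eff) = (n_C₂H₆/√M_C₂H₆) / (n_C₂H₆/√M_C₂H₆ + n_H₂/√M_H₂)
= (3.40/√30.07) / (3.40/√30.07 + 3.37/√2.02) = 0.6200/(0.6200 + 2.371) = 0.207.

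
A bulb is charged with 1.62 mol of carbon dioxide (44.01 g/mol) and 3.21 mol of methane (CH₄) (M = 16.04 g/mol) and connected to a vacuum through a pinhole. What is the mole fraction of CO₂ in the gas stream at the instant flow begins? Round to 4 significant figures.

0.2335

Each component's effusion rate ∝ (its partial pressure)·(1/√M) ∝ n_i/√M_i.
Mole fraction of CO₂ in the effusate = (n_CO₂/√M_CO₂) / (n_CO₂/√M_CO₂ + n_CH₄/√M_CH₄)
= (1.62/√44.01) / (1.62/√44.01 + 3.21/√16.04) = 0.2442/(0.2442 + 0.8015) = 0.2335.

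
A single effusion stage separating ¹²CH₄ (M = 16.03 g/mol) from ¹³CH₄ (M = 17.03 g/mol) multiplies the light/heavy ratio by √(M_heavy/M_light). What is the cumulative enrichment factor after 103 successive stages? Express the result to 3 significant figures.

After 103 stages the ratio has grown by (√(17.03/16.03))^103 = (17.03/16.03)^(103/2).
= 1.06238^(103/2) = 22.6.

22.6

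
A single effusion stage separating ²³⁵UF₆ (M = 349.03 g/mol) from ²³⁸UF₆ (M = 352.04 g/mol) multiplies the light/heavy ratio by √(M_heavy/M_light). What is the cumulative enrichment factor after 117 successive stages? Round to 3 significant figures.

1.65

After 117 stages the ratio has grown by (√(352.04/349.03))^117 = (352.04/349.03)^(117/2).
= 1.00862^(117/2) = 1.65.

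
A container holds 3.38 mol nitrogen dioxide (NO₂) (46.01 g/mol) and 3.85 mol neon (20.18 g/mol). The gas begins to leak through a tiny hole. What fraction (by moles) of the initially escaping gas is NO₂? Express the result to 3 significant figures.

Each component's effusion rate ∝ (its partial pressure)·(1/√M) ∝ n_i/√M_i.
x_NO₂(eff) = (n_NO₂/√M_NO₂) / (n_NO₂/√M_NO₂ + n_Ne/√M_Ne)
= (3.38/√46.01) / (3.38/√46.01 + 3.85/√20.18) = 0.4983/(0.4983 + 0.8570) = 0.368.

0.368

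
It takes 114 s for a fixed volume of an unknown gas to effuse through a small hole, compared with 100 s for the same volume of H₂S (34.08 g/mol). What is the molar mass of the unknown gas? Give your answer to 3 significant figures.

44.3 g/mol

Graham's law gives t_X/t_H₂S = √(M_X/M_H₂S).
114/100 = 1.140 = √(M_X/34.08)
M_X = 34.08 × 1.140² = 34.08 × 1.300 = 44.3 g/mol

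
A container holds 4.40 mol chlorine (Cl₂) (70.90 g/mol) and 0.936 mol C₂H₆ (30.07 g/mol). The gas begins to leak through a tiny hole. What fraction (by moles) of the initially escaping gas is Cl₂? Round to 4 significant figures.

0.7538

Each component's effusion rate ∝ (its partial pressure)·(1/√M) ∝ n_i/√M_i.
So x_Cl₂ in the escaping gas = (n_Cl₂/√M_Cl₂) / Σ(n_i/√M_i)
= (4.40/√70.90) / (4.40/√70.90 + 0.936/√30.07) = 0.5226/(0.5226 + 0.1707) = 0.7538.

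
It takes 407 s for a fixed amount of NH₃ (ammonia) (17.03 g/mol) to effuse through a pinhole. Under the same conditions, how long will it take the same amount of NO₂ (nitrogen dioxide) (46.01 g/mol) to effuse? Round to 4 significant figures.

669.0 s

Using Graham's law: t_NO₂/t_NH₃ = √(M_NO₂/M_NH₃) = √(46.01/17.03) = √2.702 = 1.644.
So the time for NO₂ is 407 × 1.644 = 669.0 s.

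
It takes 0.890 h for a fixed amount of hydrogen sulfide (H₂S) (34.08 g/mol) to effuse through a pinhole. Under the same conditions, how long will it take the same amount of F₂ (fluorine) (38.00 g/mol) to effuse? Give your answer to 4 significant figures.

Using Graham's law: t_F₂/t_H₂S = √(M_F₂/M_H₂S) = √(38.00/34.08) = √1.115 = 1.056.
So the time for F₂ is 0.890 × 1.056 = 0.9398 h.

0.9398 h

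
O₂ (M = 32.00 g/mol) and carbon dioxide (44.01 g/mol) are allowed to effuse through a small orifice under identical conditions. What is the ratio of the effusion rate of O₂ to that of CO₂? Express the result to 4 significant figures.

1.173

From Graham's law, rate_O₂/rate_CO₂ = √(M_CO₂/M_O₂) = √(44.01/32.00) = √1.375 = 1.173.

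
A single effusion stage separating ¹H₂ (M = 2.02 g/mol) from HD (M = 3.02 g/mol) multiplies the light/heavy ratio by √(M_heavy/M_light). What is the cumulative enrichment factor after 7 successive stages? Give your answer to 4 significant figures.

4.086

Overall factor = α^7 with α = √(3.02/2.02), i.e. (3.02/2.02)^(7/2).
= 1.49505^(7/2) = 4.086.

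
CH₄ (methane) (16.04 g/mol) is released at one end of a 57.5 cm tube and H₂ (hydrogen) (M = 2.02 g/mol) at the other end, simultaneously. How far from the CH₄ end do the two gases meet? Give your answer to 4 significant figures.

15.06 cm

Distances travelled in equal time are proportional to diffusion rates, so d_CH₄/d_H₂ = √(M_H₂/M_CH₄) = √(2.02/16.04) = 0.3549.
With d_CH₄ + d_H₂ = 57.5 cm, d_H₂ = 57.5/(1 + 0.3549) = 42.44 cm.
d_CH₄ = 57.5 − 42.44 = 15.06 cm.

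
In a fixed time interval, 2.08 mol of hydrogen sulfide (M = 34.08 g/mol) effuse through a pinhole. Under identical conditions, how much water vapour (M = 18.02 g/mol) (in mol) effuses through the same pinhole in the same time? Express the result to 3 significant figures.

From Graham's law, rate_H₂O/rate_H₂S = √(M_H₂S/M_H₂O) = √(34.08/18.02) = √1.891 = 1.375.
So the amount for H₂O is 2.08 × 1.375 = 2.86 mol.

2.86 mol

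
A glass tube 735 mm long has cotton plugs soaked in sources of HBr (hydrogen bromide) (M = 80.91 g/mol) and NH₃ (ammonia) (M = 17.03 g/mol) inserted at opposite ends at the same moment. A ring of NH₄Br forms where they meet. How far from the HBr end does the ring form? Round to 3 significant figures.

231 mm

The fronts meet when d_HBr + d_NH₃ = L with d_HBr/d_NH₃ = √(M_NH₃/M_HBr) (Graham's law). Here √(M_NH₃/M_HBr) = √(17.03/80.91) = 0.4588.
With d_HBr + d_NH₃ = 735 mm, d_NH₃ = 735/(1 + 0.4588) = 503.8 mm.
d_HBr = 735 − 503.8 = 231 mm.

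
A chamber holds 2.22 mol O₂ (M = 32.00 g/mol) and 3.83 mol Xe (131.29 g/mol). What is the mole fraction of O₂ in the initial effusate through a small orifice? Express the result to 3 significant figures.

Rate_i ∝ x_i/√M_i (Graham's law weighted by mole fraction), so the effusate composition follows n_i/√M_i.
So x_O₂ in the escaping gas = (n_O₂/√M_O₂) / Σ(n_i/√M_i)
= (2.22/√32.00) / (2.22/√32.00 + 3.83/√131.29) = 0.3924/(0.3924 + 0.3343) = 0.540.

0.540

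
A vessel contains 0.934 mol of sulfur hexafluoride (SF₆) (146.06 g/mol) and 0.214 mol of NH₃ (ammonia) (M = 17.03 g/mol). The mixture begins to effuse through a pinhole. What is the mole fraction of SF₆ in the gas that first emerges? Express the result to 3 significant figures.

The effusion rate of species i is ∝ p_i/√M_i ∝ n_i/√M_i.
So x_SF₆ in the escaping gas = (n_SF₆/√M_SF₆) / Σ(n_i/√M_i)
= (0.934/√146.06) / (0.934/√146.06 + 0.214/√17.03) = 0.07728/(0.07728 + 0.05186) = 0.598.

0.598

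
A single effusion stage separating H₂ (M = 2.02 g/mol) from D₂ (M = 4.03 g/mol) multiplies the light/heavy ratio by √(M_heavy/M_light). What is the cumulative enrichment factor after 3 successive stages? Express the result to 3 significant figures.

2.82

Overall factor = α^3 with α = √(4.03/2.02), i.e. (4.03/2.02)^(3/2).
= 1.99505^(3/2) = 2.82.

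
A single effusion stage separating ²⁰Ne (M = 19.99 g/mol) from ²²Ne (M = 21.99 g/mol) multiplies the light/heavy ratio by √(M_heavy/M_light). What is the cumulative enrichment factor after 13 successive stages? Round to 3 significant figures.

1.86

Each stage multiplies the ratio by α = √(21.99/19.99), so after 13 stages the overall factor is α^13 = (21.99/19.99)^(13/2).
= 1.10005^(13/2) = 1.86.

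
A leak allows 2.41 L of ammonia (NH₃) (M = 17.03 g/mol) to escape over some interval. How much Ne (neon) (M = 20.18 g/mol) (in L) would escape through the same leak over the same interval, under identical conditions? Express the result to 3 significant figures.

From Graham's law, rate_Ne/rate_NH₃ = √(M_NH₃/M_Ne) = √(17.03/20.18) = √0.8439 = 0.9186.
So the volume for Ne is 2.41 × 0.9186 = 2.21 L.

2.21 L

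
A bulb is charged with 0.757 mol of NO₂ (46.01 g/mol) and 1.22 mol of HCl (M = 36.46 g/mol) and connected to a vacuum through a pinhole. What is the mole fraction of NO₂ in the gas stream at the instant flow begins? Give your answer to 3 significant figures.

0.356

Rate_i ∝ x_i/√M_i (Graham's law weighted by mole fraction), so the effusate composition follows n_i/√M_i.
So x_NO₂ in the escaping gas = (n_NO₂/√M_NO₂) / Σ(n_i/√M_i)
= (0.757/√46.01) / (0.757/√46.01 + 1.22/√36.46) = 0.1116/(0.1116 + 0.2020) = 0.356.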